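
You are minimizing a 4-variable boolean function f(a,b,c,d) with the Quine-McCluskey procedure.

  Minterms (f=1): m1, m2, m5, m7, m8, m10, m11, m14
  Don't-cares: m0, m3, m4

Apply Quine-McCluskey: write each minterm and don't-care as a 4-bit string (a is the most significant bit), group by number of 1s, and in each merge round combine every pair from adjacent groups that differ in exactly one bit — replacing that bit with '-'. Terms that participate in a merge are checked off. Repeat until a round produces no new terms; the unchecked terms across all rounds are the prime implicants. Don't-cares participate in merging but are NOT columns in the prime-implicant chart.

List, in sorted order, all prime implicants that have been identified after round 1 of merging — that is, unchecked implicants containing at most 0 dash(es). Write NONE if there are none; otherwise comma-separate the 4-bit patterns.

NONE

Round 0: 0000✓ 0001✓ 0010✓ 0011✓ 0100✓ 0101✓ 0111✓ 1000✓ 1010✓ 1011✓ 1110✓
Round 1: -000✓ -010✓ -011✓ 0-00✓ 0-01✓ 0-11✓ 00-0✓ 00-1✓ 000-✓ 001-✓ 01-1✓ 010-✓ 1-10 10-0✓ 101-✓
Round 2: -0-0 -01- 0--1 0-0- 00--
PIs = {-0-0, -01-, 0--1, 0-0-, 00--, 1-10}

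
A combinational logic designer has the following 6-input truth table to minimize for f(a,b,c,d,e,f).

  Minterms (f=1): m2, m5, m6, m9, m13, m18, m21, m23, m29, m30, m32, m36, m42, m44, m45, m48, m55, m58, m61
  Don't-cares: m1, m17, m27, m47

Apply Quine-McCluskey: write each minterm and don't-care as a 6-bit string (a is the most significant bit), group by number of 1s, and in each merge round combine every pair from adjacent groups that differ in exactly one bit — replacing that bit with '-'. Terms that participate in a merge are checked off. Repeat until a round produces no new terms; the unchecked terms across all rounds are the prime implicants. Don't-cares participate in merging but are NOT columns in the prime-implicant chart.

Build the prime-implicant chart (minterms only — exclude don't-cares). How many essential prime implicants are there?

8

[col 0] 000001*, 000010*, 000101*, 000110*, 001001*, 001101*, 010001*, 010010*, 010101*, 010111*, 011011, 011101*, 011110, 100000*, 100100*, 101010*, 101100*, 101101*, 101111*, 110000*, 110111*, 111010*, 111101*
[col 1] -01101*, -10111, -11101*, 0-0001*, 0-0010, 0-0101*, 0-1101*, 00-001*, 00-101*, 000-01*, 000-10, 001-01*, 01-101*, 010-01*, 0101-1, 1-0000, 1-1010, 1-1101*, 10-100, 100-00, 1011-1, 10110-
[col 2] --1101, 0--101, 0-0-01, 00--01
Prime implicants: --1101, -10111, 0--101, 0-0-01, 0-0010, 00--01, 000-10, 0101-1, 011011, 011110, 1-0000, 1-1010, 10-100, 100-00, 1011-1, 10110-
PI chart (minterm → PIs covering it):
  2 | 0-0010,000-10
  5 | 0--101,0-0-01,00--01
  6 | 000-10  (sole → essential)
  9 | 00--01  (sole → essential)
  13 | --1101,0--101,00--01
  18 | 0-0010  (sole → essential)
  21 | 0--101,0-0-01,0101-1
  23 | -10111,0101-1
  29 | --1101,0--101
  30 | 011110  (sole → essential)
  32 | 1-0000,100-00
  36 | 10-100,100-00
  42 | 1-1010  (sole → essential)
  44 | 10-100,10110-
  45 | --1101,1011-1,10110-
  48 | 1-0000  (sole → essential)
  55 | -10111  (sole → essential)
  58 | 1-1010  (sole → essential)
  61 | --1101  (sole → essential)
Essential prime implicants: --1101, -10111, 0-0010, 00--01, 000-10, 011110, 1-0000, 1-1010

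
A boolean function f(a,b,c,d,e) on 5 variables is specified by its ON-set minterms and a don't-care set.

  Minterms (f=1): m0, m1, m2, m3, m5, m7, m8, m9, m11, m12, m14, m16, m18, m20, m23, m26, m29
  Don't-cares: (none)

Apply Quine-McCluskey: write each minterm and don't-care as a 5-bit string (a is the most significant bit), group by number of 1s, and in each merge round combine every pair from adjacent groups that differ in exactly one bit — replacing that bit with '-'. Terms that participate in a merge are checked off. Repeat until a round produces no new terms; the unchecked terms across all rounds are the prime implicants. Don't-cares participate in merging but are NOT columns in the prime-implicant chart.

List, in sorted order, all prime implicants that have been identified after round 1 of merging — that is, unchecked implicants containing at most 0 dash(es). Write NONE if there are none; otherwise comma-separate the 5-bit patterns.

[col 0] 00000*, 00001*, 00010*, 00011*, 00101*, 00111*, 01000*, 01001*, 01011*, 01100*, 01110*, 10000*, 10010*, 10100*, 10111*, 11010*, 11101
[col 1] -0000*, -0010*, -0111, 0-000*, 0-001*, 0-011*, 00-01*, 00-11*, 000-0*, 000-1*, 0000-*, 0001-*, 001-1*, 01-00, 010-1*, 0100-*, 011-0, 1-010, 10-00, 100-0*
[col 2] -00-0, 0-0-1, 0-00-, 00--1, 000--
Prime implicants: -00-0, -0111, 0-0-1, 0-00-, 00--1, 000--, 01-00, 011-0, 1-010, 10-00, 11101

11101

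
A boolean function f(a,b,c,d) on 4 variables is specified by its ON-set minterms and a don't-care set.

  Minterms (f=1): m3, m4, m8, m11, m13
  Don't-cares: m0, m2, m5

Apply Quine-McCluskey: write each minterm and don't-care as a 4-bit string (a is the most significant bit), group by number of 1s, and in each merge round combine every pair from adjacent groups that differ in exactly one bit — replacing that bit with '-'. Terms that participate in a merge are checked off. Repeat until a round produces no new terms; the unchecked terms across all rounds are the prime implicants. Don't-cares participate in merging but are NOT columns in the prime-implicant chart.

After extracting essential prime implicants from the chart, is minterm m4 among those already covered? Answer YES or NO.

NO

[col 0] 0000*, 0010*, 0011*, 0100*, 0101*, 1000*, 1011*, 1101*
[col 1] -000, -011, -101, 0-00, 00-0, 001-, 010-
Prime implicants: -000, -011, -101, 0-00, 00-0, 001-, 010-
PI chart (minterm → PIs covering it):
  3 | -011,001-
  4 | 0-00,010-
  8 | -000  (sole → essential)
  11 | -011  (sole → essential)
  13 | -101  (sole → essential)
Essential prime implicants: -000, -011, -101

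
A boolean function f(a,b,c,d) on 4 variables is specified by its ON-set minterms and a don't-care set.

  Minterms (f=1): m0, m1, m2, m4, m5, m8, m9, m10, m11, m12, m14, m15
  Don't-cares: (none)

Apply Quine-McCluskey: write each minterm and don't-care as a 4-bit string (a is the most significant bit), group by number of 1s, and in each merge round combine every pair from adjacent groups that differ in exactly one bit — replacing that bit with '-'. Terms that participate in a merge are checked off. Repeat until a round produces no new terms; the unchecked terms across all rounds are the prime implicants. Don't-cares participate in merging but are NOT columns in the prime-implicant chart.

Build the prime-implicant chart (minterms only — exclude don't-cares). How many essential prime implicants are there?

3

Round 0: 0000✓ 0001✓ 0010✓ 0100✓ 0101✓ 1000✓ 1001✓ 1010✓ 1011✓ 1100✓ 1110✓ 1111✓
Round 1: -000✓ -001✓ -010✓ -100✓ 0-00✓ 0-01✓ 00-0✓ 000-✓ 010-✓ 1-00✓ 1-10✓ 1-11✓ 10-0✓ 10-1✓ 100-✓ 101-✓ 11-0✓ 111-✓
Round 2: --00 -0-0 -00- 0-0- 1--0 1-1- 10--
PIs = {--00, -0-0, -00-, 0-0-, 1--0, 1-1-, 10--}
Coverage chart:
  m0: --00,-0-0,-00-,0-0-
  m1: -00-,0-0-
  m2: -0-0 ←essential
  m4: --00,0-0-
  m5: 0-0- ←essential
  m8: --00,-0-0,-00-,1--0,10--
  m9: -00-,10--
  m10: -0-0,1--0,1-1-,10--
  m11: 1-1-,10--
  m12: --00,1--0
  m14: 1--0,1-1-
  m15: 1-1- ←essential
Essential: -0-0, 0-0-, 1-1-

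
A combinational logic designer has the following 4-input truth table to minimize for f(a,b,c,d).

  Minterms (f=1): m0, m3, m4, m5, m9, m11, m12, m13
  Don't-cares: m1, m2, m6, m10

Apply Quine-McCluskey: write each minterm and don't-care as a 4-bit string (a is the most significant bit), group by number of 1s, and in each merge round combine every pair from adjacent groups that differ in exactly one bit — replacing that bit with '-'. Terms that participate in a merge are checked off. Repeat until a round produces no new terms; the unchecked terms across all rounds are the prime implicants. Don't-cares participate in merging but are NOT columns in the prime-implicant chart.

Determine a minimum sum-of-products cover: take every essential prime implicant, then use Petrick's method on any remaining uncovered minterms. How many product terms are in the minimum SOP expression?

3

size-2^0 implicants → 0000(✓)  0001(✓)  0010(✓)  0011(✓)  0100(✓)  0101(✓)  0110(✓)  1001(✓)  1010(✓)  1011(✓)  1100(✓)  1101(✓)
size-2^1 implicants → -001(✓)  -010(✓)  -011(✓)  -100(✓)  -101(✓)  0-00(✓)  0-01(✓)  0-10(✓)  00-0(✓)  00-1(✓)  000-(✓)  001-(✓)  01-0(✓)  010-(✓)  1-01(✓)  10-1(✓)  101-(✓)  110-(✓)
size-2^2 implicants → --01  -0-1  -01-  -10-  0--0  0-0-  00--
Unchecked terms (primes): --01, -0-1, -01-, -10-, 0--0, 0-0-, 00--
Minterm coverage:
  m0 ⊆ 0--0,0-0-,00--
  m3 ⊆ -0-1,-01-,00--
  m4 ⊆ -10-,0--0,0-0-
  m5 ⊆ --01,-10-,0-0-
  m9 ⊆ --01,-0-1
  m11 ⊆ -0-1,-01-
  m12 ⊆ -10- [E]
  m13 ⊆ --01,-10-
E = {-10-}
Petrick residual → -0-1, 0--0
Cover = b'd + bc' + a'd'  |cover|=3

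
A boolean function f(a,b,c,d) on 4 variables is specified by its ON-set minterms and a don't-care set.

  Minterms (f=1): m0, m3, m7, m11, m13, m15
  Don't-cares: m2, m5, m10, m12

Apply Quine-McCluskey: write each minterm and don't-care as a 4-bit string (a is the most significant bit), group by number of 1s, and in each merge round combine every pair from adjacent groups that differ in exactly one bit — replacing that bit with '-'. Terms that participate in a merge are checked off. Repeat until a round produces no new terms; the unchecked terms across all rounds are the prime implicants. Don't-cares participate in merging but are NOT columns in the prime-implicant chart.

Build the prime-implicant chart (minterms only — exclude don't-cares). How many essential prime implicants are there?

Round 0: 0000✓ 0010✓ 0011✓ 0101✓ 0111✓ 1010✓ 1011✓ 1100✓ 1101✓ 1111✓
Round 1: -010✓ -011✓ -101✓ -111✓ 0-11✓ 00-0 001-✓ 01-1✓ 1-11✓ 101-✓ 11-1✓ 110-
Round 2: --11 -01- -1-1
PIs = {--11, -01-, -1-1, 00-0, 110-}
Coverage chart:
  m0: 00-0 ←essential
  m3: --11,-01-
  m7: --11,-1-1
  m11: --11,-01-
  m13: -1-1,110-
  m15: --11,-1-1
Essential: 00-0

1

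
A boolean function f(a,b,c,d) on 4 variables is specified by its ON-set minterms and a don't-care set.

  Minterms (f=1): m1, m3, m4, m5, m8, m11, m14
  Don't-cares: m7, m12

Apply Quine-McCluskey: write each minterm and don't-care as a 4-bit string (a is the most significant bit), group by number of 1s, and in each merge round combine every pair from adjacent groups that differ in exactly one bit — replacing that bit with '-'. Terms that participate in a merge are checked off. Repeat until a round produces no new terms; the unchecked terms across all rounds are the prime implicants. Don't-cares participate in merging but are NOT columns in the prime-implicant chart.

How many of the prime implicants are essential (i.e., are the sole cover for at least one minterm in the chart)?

4

[col 0] 0001*, 0011*, 0100*, 0101*, 0111*, 1000*, 1011*, 1100*, 1110*
[col 1] -011, -100, 0-01*, 0-11*, 00-1*, 01-1*, 010-, 1-00, 11-0
[col 2] 0--1
Prime implicants: -011, -100, 0--1, 010-, 1-00, 11-0
PI chart (minterm → PIs covering it):
  1 | 0--1  (sole → essential)
  3 | -011,0--1
  4 | -100,010-
  5 | 0--1,010-
  8 | 1-00  (sole → essential)
  11 | -011  (sole → essential)
  14 | 11-0  (sole → essential)
Essential prime implicants: -011, 0--1, 1-00, 11-0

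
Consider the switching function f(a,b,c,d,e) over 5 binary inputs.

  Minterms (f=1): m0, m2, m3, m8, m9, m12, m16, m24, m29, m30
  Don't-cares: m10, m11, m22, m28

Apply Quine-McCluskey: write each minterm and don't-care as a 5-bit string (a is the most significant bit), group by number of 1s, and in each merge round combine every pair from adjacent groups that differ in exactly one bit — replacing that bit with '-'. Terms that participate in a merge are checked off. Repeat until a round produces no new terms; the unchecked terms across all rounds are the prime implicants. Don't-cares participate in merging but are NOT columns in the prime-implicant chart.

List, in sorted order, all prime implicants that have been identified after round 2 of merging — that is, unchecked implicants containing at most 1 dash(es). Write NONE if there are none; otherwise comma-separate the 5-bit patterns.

1-110, 111-0, 1110-

[col 0] 00000*, 00010*, 00011*, 01000*, 01001*, 01010*, 01011*, 01100*, 10000*, 10110*, 11000*, 11100*, 11101*, 11110*
[col 1] -0000*, -1000*, -1100*, 0-000*, 0-010*, 0-011*, 000-0*, 0001-*, 01-00*, 010-0*, 010-1*, 0100-*, 0101-*, 1-000*, 1-110, 11-00*, 111-0, 1110-
[col 2] --000, -1-00, 0-0-0, 0-01-, 010--
Prime implicants: --000, -1-00, 0-0-0, 0-01-, 010--, 1-110, 111-0, 1110-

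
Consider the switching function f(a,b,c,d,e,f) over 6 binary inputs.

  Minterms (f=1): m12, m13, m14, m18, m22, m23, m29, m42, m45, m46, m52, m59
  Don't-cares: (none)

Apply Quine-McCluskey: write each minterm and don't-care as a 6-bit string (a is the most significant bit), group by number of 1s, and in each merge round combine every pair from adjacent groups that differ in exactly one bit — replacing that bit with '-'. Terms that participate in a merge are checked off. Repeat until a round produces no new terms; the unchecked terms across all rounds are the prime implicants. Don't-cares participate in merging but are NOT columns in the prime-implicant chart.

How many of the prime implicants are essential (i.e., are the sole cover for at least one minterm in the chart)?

[col 0] 001100*, 001101*, 001110*, 010010*, 010110*, 010111*, 011101*, 101010*, 101101*, 101110*, 110100, 111011
[col 1] -01101, -01110, 0-1101, 0011-0, 00110-, 010-10, 01011-, 101-10
Prime implicants: -01101, -01110, 0-1101, 0011-0, 00110-, 010-10, 01011-, 101-10, 110100, 111011
PI chart (minterm → PIs covering it):
  12 | 0011-0,00110-
  13 | -01101,0-1101,00110-
  14 | -01110,0011-0
  18 | 010-10  (sole → essential)
  22 | 010-10,01011-
  23 | 01011-  (sole → essential)
  29 | 0-1101  (sole → essential)
  42 | 101-10  (sole → essential)
  45 | -01101  (sole → essential)
  46 | -01110,101-10
  52 | 110100  (sole → essential)
  59 | 111011  (sole → essential)
Essential prime implicants: -01101, 0-1101, 010-10, 01011-, 101-10, 110100, 111011

7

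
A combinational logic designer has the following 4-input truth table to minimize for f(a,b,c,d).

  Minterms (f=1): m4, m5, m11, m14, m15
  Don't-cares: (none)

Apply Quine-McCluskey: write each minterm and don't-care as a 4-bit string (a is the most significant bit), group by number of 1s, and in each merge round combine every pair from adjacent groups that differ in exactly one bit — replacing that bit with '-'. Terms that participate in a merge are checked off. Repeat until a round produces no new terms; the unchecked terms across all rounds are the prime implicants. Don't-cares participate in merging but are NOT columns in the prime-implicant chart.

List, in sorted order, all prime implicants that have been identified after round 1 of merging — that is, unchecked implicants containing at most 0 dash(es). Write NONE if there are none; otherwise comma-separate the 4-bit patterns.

NONE

size-2^0 implicants → 0100(✓)  0101(✓)  1011(✓)  1110(✓)  1111(✓)
size-2^1 implicants → 010-  1-11  111-
Unchecked terms (primes): 010-, 1-11, 111-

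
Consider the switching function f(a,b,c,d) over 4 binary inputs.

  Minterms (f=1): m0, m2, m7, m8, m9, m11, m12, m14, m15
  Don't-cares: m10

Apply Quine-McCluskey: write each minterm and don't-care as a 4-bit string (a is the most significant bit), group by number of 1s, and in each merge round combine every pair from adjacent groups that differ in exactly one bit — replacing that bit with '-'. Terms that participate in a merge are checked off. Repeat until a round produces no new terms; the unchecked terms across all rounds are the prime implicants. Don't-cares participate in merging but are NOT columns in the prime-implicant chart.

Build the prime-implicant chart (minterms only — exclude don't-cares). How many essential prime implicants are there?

[col 0] 0000*, 0010*, 0111*, 1000*, 1001*, 1010*, 1011*, 1100*, 1110*, 1111*
[col 1] -000*, -010*, -111, 00-0*, 1-00*, 1-10*, 1-11*, 10-0*, 10-1*, 100-*, 101-*, 11-0*, 111-*
[col 2] -0-0, 1--0, 1-1-, 10--
Prime implicants: -0-0, -111, 1--0, 1-1-, 10--
PI chart (minterm → PIs covering it):
  0 | -0-0  (sole → essential)
  2 | -0-0  (sole → essential)
  7 | -111  (sole → essential)
  8 | -0-0,1--0,10--
  9 | 10--  (sole → essential)
  11 | 1-1-,10--
  12 | 1--0  (sole → essential)
  14 | 1--0,1-1-
  15 | -111,1-1-
Essential prime implicants: -0-0, -111, 1--0, 10--

4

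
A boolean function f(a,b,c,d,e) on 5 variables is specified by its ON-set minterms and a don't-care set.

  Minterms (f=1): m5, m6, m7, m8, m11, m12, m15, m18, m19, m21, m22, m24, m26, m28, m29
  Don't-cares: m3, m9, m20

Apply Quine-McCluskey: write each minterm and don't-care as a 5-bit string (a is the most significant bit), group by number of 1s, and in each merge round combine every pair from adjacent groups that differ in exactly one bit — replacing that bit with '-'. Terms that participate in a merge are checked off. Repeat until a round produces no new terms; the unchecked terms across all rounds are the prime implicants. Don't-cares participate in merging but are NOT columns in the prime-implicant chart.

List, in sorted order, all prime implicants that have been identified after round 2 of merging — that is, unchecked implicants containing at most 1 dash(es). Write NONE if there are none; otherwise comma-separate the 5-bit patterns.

[col 0] 00011*, 00101*, 00110*, 00111*, 01000*, 01001*, 01011*, 01100*, 01111*, 10010*, 10011*, 10100*, 10101*, 10110*, 11000*, 11010*, 11100*, 11101*
[col 1] -0011, -0101, -0110, -1000*, -1100*, 0-011*, 0-111*, 00-11*, 001-1, 0011-, 01-00*, 01-11*, 010-1, 0100-, 1-010, 1-100*, 1-101*, 10-10, 1001-, 101-0, 1010-*, 11-00*, 110-0, 1110-*
[col 2] -1-00, 0--11, 1-10-
Prime implicants: -0011, -0101, -0110, -1-00, 0--11, 001-1, 0011-, 010-1, 0100-, 1-010, 1-10-, 10-10, 1001-, 101-0, 110-0

-0011, -0101, -0110, 001-1, 0011-, 010-1, 0100-, 1-010, 10-10, 1001-, 101-0, 110-0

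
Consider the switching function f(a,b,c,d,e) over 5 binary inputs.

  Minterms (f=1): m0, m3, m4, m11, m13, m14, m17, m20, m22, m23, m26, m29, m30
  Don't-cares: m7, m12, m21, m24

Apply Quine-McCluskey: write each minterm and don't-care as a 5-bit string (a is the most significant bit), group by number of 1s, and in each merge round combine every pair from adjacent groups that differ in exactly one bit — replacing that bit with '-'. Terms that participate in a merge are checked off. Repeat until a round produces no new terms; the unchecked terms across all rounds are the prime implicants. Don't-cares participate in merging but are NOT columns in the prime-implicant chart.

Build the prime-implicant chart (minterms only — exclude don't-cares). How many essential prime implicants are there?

Round 0: 00000✓ 00011✓ 00100✓ 00111✓ 01011✓ 01100✓ 01101✓ 01110✓ 10001✓ 10100✓ 10101✓ 10110✓ 10111✓ 11000✓ 11010✓ 11101✓ 11110✓
Round 1: -0100 -0111 -1101 -1110 0-011 0-100 00-00 00-11 011-0 0110- 1-101 1-110 10-01 101-0✓ 101-1✓ 1010-✓ 1011-✓ 11-10 110-0
Round 2: 101--
PIs = {-0100, -0111, -1101, -1110, 0-011, 0-100, 00-00, 00-11, 011-0, 0110-, 1-101, 1-110, 10-01, 101--, 11-10, 110-0}
Coverage chart:
  m0: 00-00 ←essential
  m3: 0-011,00-11
  m4: -0100,0-100,00-00
  m11: 0-011 ←essential
  m13: -1101,0110-
  m14: -1110,011-0
  m17: 10-01 ←essential
  m20: -0100,101--
  m22: 1-110,101--
  m23: -0111,101--
  m26: 11-10,110-0
  m29: -1101,1-101
  m30: -1110,1-110,11-10
Essential: 0-011, 00-00, 10-01

3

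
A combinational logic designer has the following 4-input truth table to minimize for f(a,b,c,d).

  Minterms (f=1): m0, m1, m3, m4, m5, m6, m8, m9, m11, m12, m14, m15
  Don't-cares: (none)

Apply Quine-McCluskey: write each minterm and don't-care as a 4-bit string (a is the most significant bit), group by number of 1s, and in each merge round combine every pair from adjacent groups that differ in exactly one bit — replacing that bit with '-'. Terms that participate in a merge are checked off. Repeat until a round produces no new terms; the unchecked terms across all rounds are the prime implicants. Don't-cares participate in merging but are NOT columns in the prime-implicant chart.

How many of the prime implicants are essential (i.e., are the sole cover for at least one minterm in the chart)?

Round 0: 0000✓ 0001✓ 0011✓ 0100✓ 0101✓ 0110✓ 1000✓ 1001✓ 1011✓ 1100✓ 1110✓ 1111✓
Round 1: -000✓ -001✓ -011✓ -100✓ -110✓ 0-00✓ 0-01✓ 00-1✓ 000-✓ 01-0✓ 010-✓ 1-00✓ 1-11 10-1✓ 100-✓ 11-0✓ 111-
Round 2: --00 -0-1 -00- -1-0 0-0-
PIs = {--00, -0-1, -00-, -1-0, 0-0-, 1-11, 111-}
Coverage chart:
  m0: --00,-00-,0-0-
  m1: -0-1,-00-,0-0-
  m3: -0-1 ←essential
  m4: --00,-1-0,0-0-
  m5: 0-0- ←essential
  m6: -1-0 ←essential
  m8: --00,-00-
  m9: -0-1,-00-
  m11: -0-1,1-11
  m12: --00,-1-0
  m14: -1-0,111-
  m15: 1-11,111-
Essential: -0-1, -1-0, 0-0-

3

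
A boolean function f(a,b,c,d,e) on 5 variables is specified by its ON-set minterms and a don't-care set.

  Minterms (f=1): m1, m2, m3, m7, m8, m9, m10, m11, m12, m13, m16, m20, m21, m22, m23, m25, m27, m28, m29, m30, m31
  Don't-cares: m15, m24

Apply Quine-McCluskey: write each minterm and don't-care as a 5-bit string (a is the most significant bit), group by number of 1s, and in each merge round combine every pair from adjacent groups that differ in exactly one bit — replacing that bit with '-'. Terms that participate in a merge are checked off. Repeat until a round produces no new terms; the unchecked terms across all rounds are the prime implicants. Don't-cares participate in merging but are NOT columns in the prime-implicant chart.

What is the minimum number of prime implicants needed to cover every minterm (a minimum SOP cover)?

[col 0] 00001*, 00010*, 00011*, 00111*, 01000*, 01001*, 01010*, 01011*, 01100*, 01101*, 01111*, 10000*, 10100*, 10101*, 10110*, 10111*, 11000*, 11001*, 11011*, 11100*, 11101*, 11110*, 11111*
[col 1] -0111*, -1000*, -1001*, -1011*, -1100*, -1101*, -1111*, 0-001*, 0-010*, 0-011*, 0-111*, 00-11*, 000-1*, 0001-*, 01-00*, 01-01*, 01-11*, 010-0*, 010-1*, 0100-*, 0101-*, 011-1*, 0110-*, 1-000*, 1-100*, 1-101*, 1-110*, 1-111*, 10-00*, 101-0*, 101-1*, 1010-*, 1011-*, 11-00*, 11-01*, 11-11*, 110-1*, 1100-*, 111-0*, 111-1*, 1110-*, 1111-*
[col 2] --111, -1-00*, -1-01*, -1-11*, -10-1*, -100-*, -11-1*, -110-*, 0--11, 0-0-1, 0-01-, 01--1*, 01-0-*, 010--, 1--00, 1-1-0*, 1-1-1*, 1-10-*, 1-11-*, 101--*, 11--1*, 11-0-*, 111--*
[col 3] -1--1, -1-0-, 1-1--
Prime implicants: --111, -1--1, -1-0-, 0--11, 0-0-1, 0-01-, 010--, 1--00, 1-1--
PI chart (minterm → PIs covering it):
  1 | 0-0-1  (sole → essential)
  2 | 0-01-  (sole → essential)
  3 | 0--11,0-0-1,0-01-
  7 | --111,0--11
  8 | -1-0-,010--
  9 | -1--1,-1-0-,0-0-1,010--
  10 | 0-01-,010--
  11 | -1--1,0--11,0-0-1,0-01-,010--
  12 | -1-0-  (sole → essential)
  13 | -1--1,-1-0-
  16 | 1--00  (sole → essential)
  20 | 1--00,1-1--
  21 | 1-1--  (sole → essential)
  22 | 1-1--  (sole → essential)
  23 | --111,1-1--
  25 | -1--1,-1-0-
  27 | -1--1  (sole → essential)
  28 | -1-0-,1--00,1-1--
  29 | -1--1,-1-0-,1-1--
  30 | 1-1--  (sole → essential)
  31 | --111,-1--1,1-1--
Essential prime implicants: -1--1, -1-0-, 0-0-1, 0-01-, 1--00, 1-1--
Petrick residual → --111
Minimum SOP uses 7 PIs: cde + be + bd' + a'c'e + a'c'd + ad'e' + ac

7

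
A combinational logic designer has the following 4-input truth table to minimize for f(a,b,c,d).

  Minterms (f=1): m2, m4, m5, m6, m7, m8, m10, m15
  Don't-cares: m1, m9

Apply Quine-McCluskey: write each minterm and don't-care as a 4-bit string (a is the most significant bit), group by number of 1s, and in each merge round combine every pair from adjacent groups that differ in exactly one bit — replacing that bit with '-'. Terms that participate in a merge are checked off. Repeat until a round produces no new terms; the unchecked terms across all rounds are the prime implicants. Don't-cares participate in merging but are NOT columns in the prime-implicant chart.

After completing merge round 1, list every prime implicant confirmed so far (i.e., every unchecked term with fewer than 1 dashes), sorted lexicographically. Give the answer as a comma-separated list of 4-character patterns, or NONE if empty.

NONE

Round 0: 0001✓ 0010✓ 0100✓ 0101✓ 0110✓ 0111✓ 1000✓ 1001✓ 1010✓ 1111✓
Round 1: -001 -010 -111 0-01 0-10 01-0✓ 01-1✓ 010-✓ 011-✓ 10-0 100-
Round 2: 01--
PIs = {-001, -010, -111, 0-01, 0-10, 01--, 10-0, 100-}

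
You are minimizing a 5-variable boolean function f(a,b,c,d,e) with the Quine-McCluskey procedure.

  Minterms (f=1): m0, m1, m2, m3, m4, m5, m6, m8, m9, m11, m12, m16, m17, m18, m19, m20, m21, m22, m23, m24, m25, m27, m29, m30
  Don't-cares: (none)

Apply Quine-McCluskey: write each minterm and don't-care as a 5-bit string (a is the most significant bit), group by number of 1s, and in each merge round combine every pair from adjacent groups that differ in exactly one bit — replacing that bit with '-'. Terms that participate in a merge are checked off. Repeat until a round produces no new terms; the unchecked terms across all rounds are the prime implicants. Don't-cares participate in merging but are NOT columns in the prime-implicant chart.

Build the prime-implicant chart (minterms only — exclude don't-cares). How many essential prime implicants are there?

8

[col 0] 00000*, 00001*, 00010*, 00011*, 00100*, 00101*, 00110*, 01000*, 01001*, 01011*, 01100*, 10000*, 10001*, 10010*, 10011*, 10100*, 10101*, 10110*, 10111*, 11000*, 11001*, 11011*, 11101*, 11110*
[col 1] -0000*, -0001*, -0010*, -0011*, -0100*, -0101*, -0110*, -1000*, -1001*, -1011*, 0-000*, 0-001*, 0-011*, 0-100*, 00-00*, 00-01*, 00-10*, 000-0*, 000-1*, 0000-*, 0001-*, 001-0*, 0010-*, 01-00*, 010-1*, 0100-*, 1-000*, 1-001*, 1-011*, 1-101*, 1-110, 10-00*, 10-01*, 10-10*, 10-11*, 100-0*, 100-1*, 1000-*, 1001-*, 101-0*, 101-1*, 1010-*, 1011-*, 11-01*, 110-1*, 1100-*
[col 2] --000*, --001*, --011*, -0-00*, -0-01*, -0-10*, -00-0*, -00-1*, -000-*, -001-*, -01-0*, -010-*, -10-1*, -100-*, 0--00, 0-0-1*, 0-00-*, 00--0*, 00-0-*, 000--*, 1--01, 1-0-1*, 1-00-*, 10--0*, 10--1*, 10-0-*, 10-1-*, 100--*, 101--*
[col 3] --0-1, --00-, -0--0, -0-0-, -00--, 10---
Prime implicants: --0-1, --00-, -0--0, -0-0-, -00--, 0--00, 1--01, 1-110, 10---
PI chart (minterm → PIs covering it):
  0 | --00-,-0--0,-0-0-,-00--,0--00
  1 | --0-1,--00-,-0-0-,-00--
  2 | -0--0,-00--
  3 | --0-1,-00--
  4 | -0--0,-0-0-,0--00
  5 | -0-0-  (sole → essential)
  6 | -0--0  (sole → essential)
  8 | --00-,0--00
  9 | --0-1,--00-
  11 | --0-1  (sole → essential)
  12 | 0--00  (sole → essential)
  16 | --00-,-0--0,-0-0-,-00--,10---
  17 | --0-1,--00-,-0-0-,-00--,1--01,10---
  18 | -0--0,-00--,10---
  19 | --0-1,-00--,10---
  20 | -0--0,-0-0-,10---
  21 | -0-0-,1--01,10---
  22 | -0--0,1-110,10---
  23 | 10---  (sole → essential)
  24 | --00-  (sole → essential)
  25 | --0-1,--00-,1--01
  27 | --0-1  (sole → essential)
  29 | 1--01  (sole → essential)
  30 | 1-110  (sole → essential)
Essential prime implicants: --0-1, --00-, -0--0, -0-0-, 0--00, 1--01, 1-110, 10---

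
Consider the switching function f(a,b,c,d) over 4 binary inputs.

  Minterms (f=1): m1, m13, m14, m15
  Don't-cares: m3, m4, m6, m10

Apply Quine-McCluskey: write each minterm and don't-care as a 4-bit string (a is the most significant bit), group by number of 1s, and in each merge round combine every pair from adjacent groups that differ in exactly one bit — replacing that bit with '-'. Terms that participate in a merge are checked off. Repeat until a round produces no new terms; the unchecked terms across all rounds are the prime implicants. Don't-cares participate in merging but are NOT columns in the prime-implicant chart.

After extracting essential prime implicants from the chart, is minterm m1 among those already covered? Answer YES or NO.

YES

[col 0] 0001*, 0011*, 0100*, 0110*, 1010*, 1101*, 1110*, 1111*
[col 1] -110, 00-1, 01-0, 1-10, 11-1, 111-
Prime implicants: -110, 00-1, 01-0, 1-10, 11-1, 111-
PI chart (minterm → PIs covering it):
  1 | 00-1  (sole → essential)
  13 | 11-1  (sole → essential)
  14 | -110,1-10,111-
  15 | 11-1,111-
Essential prime implicants: 00-1, 11-1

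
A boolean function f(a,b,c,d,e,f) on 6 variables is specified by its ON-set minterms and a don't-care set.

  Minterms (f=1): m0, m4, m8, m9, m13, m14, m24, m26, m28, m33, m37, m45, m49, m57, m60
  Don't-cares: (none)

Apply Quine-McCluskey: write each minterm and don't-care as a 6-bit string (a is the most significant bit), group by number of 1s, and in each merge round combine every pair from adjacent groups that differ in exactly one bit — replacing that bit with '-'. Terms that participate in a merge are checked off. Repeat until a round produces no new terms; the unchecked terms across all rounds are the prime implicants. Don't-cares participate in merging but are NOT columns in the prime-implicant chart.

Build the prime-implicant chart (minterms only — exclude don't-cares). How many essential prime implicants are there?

5

[col 0] 000000*, 000100*, 001000*, 001001*, 001101*, 001110, 011000*, 011010*, 011100*, 100001*, 100101*, 101101*, 110001*, 111001*, 111100*
[col 1] -01101, -11100, 0-1000, 00-000, 000-00, 001-01, 00100-, 011-00, 0110-0, 1-0001, 10-101, 100-01, 11-001
Prime implicants: -01101, -11100, 0-1000, 00-000, 000-00, 001-01, 00100-, 001110, 011-00, 0110-0, 1-0001, 10-101, 100-01, 11-001
PI chart (minterm → PIs covering it):
  0 | 00-000,000-00
  4 | 000-00  (sole → essential)
  8 | 0-1000,00-000,00100-
  9 | 001-01,00100-
  13 | -01101,001-01
  14 | 001110  (sole → essential)
  24 | 0-1000,011-00,0110-0
  26 | 0110-0  (sole → essential)
  28 | -11100,011-00
  33 | 1-0001,100-01
  37 | 10-101,100-01
  45 | -01101,10-101
  49 | 1-0001,11-001
  57 | 11-001  (sole → essential)
  60 | -11100  (sole → essential)
Essential prime implicants: -11100, 000-00, 001110, 0110-0, 11-001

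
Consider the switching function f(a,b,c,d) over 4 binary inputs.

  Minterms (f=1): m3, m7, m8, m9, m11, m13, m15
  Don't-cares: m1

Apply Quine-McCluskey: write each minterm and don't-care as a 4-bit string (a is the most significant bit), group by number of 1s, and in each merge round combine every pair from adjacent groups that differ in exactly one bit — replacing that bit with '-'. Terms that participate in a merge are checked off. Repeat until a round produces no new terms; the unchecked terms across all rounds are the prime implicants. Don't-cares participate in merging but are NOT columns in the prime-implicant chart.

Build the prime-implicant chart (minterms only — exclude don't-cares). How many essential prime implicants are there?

size-2^0 implicants → 0001(✓)  0011(✓)  0111(✓)  1000(✓)  1001(✓)  1011(✓)  1101(✓)  1111(✓)
size-2^1 implicants → -001(✓)  -011(✓)  -111(✓)  0-11(✓)  00-1(✓)  1-01(✓)  1-11(✓)  10-1(✓)  100-  11-1(✓)
size-2^2 implicants → --11  -0-1  1--1
Unchecked terms (primes): --11, -0-1, 1--1, 100-
Minterm coverage:
  m3 ⊆ --11,-0-1
  m7 ⊆ --11 [E]
  m8 ⊆ 100- [E]
  m9 ⊆ -0-1,1--1,100-
  m11 ⊆ --11,-0-1,1--1
  m13 ⊆ 1--1 [E]
  m15 ⊆ --11,1--1
E = {--11, 1--1, 100-}

3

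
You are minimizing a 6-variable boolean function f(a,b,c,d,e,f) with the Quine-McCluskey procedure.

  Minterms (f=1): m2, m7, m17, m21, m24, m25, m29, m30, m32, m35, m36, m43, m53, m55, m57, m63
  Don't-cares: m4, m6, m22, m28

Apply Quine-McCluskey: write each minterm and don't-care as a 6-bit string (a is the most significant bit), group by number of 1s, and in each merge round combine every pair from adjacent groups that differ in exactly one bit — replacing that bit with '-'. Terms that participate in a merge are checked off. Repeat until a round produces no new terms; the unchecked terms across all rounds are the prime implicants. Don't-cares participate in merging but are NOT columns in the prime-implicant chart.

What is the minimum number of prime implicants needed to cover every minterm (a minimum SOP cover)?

Round 0: 000010✓ 000100✓ 000110✓ 000111✓ 010001✓ 010101✓ 010110✓ 011000✓ 011001✓ 011100✓ 011101✓ 011110✓ 100000✓ 100011✓ 100100✓ 101011✓ 110101✓ 110111✓ 111001✓ 111111✓
Round 1: -00100 -10101 -11001 0-0110 000-10 0001-0 00011- 01-001✓ 01-101✓ 01-110 010-01✓ 011-00✓ 011-01✓ 01100-✓ 0111-0 01110-✓ 10-011 100-00 11-111 1101-1
Round 2: 01--01 011-0-
PIs = {-00100, -10101, -11001, 0-0110, 000-10, 0001-0, 00011-, 01--01, 01-110, 011-0-, 0111-0, 10-011, 100-00, 11-111, 1101-1}
Coverage chart:
  m2: 000-10 ←essential
  m7: 00011- ←essential
  m17: 01--01 ←essential
  m21: -10101,01--01
  m24: 011-0- ←essential
  m25: -11001,01--01,011-0-
  m29: 01--01,011-0-
  m30: 01-110,0111-0
  m32: 100-00 ←essential
  m35: 10-011 ←essential
  m36: -00100,100-00
  m43: 10-011 ←essential
  m53: -10101,1101-1
  m55: 11-111,1101-1
  m57: -11001 ←essential
  m63: 11-111 ←essential
Essential: -11001, 000-10, 00011-, 01--01, 011-0-, 10-011, 100-00, 11-111
Petrick residual → -10101, 01-110
Min cover (10 terms): bc'de'f + bcd'e'f + a'b'c'ef' + a'b'c'de + a'be'f + a'bdef' + a'bce' + ab'd'ef + ab'c'e'f' + abdef

10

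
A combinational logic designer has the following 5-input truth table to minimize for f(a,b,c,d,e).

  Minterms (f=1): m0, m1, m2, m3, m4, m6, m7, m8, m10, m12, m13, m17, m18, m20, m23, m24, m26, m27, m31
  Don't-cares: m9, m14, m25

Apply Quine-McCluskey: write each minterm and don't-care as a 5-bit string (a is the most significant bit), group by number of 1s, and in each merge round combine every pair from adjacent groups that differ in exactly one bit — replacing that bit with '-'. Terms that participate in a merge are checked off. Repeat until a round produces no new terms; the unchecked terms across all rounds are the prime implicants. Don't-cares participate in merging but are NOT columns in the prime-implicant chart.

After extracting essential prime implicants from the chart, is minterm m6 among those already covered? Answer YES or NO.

NO

size-2^0 implicants → 00000(✓)  00001(✓)  00010(✓)  00011(✓)  00100(✓)  00110(✓)  00111(✓)  01000(✓)  01001(✓)  01010(✓)  01100(✓)  01101(✓)  01110(✓)  10001(✓)  10010(✓)  10100(✓)  10111(✓)  11000(✓)  11001(✓)  11010(✓)  11011(✓)  11111(✓)
size-2^1 implicants → -0001(✓)  -0010(✓)  -0100  -0111  -1000(✓)  -1001(✓)  -1010(✓)  0-000(✓)  0-001(✓)  0-010(✓)  0-100(✓)  0-110(✓)  00-00(✓)  00-10(✓)  00-11(✓)  000-0(✓)  000-1(✓)  0000-(✓)  0001-(✓)  001-0(✓)  0011-(✓)  01-00(✓)  01-01(✓)  01-10(✓)  010-0(✓)  0100-(✓)  011-0(✓)  0110-(✓)  1-001(✓)  1-010(✓)  1-111  11-11  110-0(✓)  110-1(✓)  1100-(✓)  1101-(✓)
size-2^2 implicants → --001  --010  -10-0  -100-  0--00(✓)  0--10(✓)  0-0-0(✓)  0-00-  0-1-0(✓)  00--0(✓)  00-1-  000--  01--0(✓)  01-0-  110--
size-2^3 implicants → 0---0
Unchecked terms (primes): --001, --010, -0100, -0111, -10-0, -100-, 0---0, 0-00-, 00-1-, 000--, 01-0-, 1-111, 11-11, 110--
Minterm coverage:
  m0 ⊆ 0---0,0-00-,000--
  m1 ⊆ --001,0-00-,000--
  m2 ⊆ --010,0---0,00-1-,000--
  m3 ⊆ 00-1-,000--
  m4 ⊆ -0100,0---0
  m6 ⊆ 0---0,00-1-
  m7 ⊆ -0111,00-1-
  m8 ⊆ -10-0,-100-,0---0,0-00-,01-0-
  m10 ⊆ --010,-10-0,0---0
  m12 ⊆ 0---0,01-0-
  m13 ⊆ 01-0- [E]
  m17 ⊆ --001 [E]
  m18 ⊆ --010 [E]
  m20 ⊆ -0100 [E]
  m23 ⊆ -0111,1-111
  m24 ⊆ -10-0,-100-,110--
  m26 ⊆ --010,-10-0,110--
  m27 ⊆ 11-11,110--
  m31 ⊆ 1-111,11-11
E = {--001, --010, -0100, 01-0-}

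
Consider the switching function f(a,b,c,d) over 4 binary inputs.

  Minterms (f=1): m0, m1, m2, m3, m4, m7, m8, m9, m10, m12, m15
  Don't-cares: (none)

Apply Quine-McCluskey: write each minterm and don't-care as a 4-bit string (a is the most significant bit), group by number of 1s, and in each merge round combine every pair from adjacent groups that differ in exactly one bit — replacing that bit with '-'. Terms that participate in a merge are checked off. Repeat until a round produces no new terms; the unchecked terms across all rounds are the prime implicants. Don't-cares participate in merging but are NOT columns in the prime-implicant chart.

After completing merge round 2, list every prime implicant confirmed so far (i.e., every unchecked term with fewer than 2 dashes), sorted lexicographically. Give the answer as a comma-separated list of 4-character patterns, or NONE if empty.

-111, 0-11

Round 0: 0000✓ 0001✓ 0010✓ 0011✓ 0100✓ 0111✓ 1000✓ 1001✓ 1010✓ 1100✓ 1111✓
Round 1: -000✓ -001✓ -010✓ -100✓ -111 0-00✓ 0-11 00-0✓ 00-1✓ 000-✓ 001-✓ 1-00✓ 10-0✓ 100-✓
Round 2: --00 -0-0 -00- 00--
PIs = {--00, -0-0, -00-, -111, 0-11, 00--}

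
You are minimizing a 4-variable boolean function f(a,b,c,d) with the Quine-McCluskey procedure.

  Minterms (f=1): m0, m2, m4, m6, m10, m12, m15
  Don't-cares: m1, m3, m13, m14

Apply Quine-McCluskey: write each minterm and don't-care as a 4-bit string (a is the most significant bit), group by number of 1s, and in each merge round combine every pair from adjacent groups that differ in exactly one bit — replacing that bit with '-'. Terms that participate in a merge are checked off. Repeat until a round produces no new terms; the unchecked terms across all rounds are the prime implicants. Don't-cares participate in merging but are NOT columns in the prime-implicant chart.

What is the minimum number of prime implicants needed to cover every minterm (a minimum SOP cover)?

3

size-2^0 implicants → 0000(✓)  0001(✓)  0010(✓)  0011(✓)  0100(✓)  0110(✓)  1010(✓)  1100(✓)  1101(✓)  1110(✓)  1111(✓)
size-2^1 implicants → -010(✓)  -100(✓)  -110(✓)  0-00(✓)  0-10(✓)  00-0(✓)  00-1(✓)  000-(✓)  001-(✓)  01-0(✓)  1-10(✓)  11-0(✓)  11-1(✓)  110-(✓)  111-(✓)
size-2^2 implicants → --10  -1-0  0--0  00--  11--
Unchecked terms (primes): --10, -1-0, 0--0, 00--, 11--
Minterm coverage:
  m0 ⊆ 0--0,00--
  m2 ⊆ --10,0--0,00--
  m4 ⊆ -1-0,0--0
  m6 ⊆ --10,-1-0,0--0
  m10 ⊆ --10 [E]
  m12 ⊆ -1-0,11--
  m15 ⊆ 11-- [E]
E = {--10, 11--}
Petrick residual → 0--0
Cover = cd' + a'd' + ab  |cover|=3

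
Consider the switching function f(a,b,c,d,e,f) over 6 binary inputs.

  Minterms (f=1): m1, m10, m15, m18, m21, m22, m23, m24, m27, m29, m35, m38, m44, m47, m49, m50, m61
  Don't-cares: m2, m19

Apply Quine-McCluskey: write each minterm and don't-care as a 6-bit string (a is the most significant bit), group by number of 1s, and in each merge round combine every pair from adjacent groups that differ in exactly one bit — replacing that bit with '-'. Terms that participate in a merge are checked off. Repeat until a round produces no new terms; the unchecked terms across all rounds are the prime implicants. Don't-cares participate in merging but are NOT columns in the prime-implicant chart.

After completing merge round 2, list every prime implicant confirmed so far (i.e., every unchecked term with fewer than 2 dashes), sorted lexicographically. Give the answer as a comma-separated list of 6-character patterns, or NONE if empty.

-01111, -10010, -11101, 0-0010, 00-010, 000001, 01-011, 01-101, 0101-1, 011000, 100011, 100110, 101100, 110001

Round 0: 000001 000010✓ 001010✓ 001111✓ 010010✓ 010011✓ 010101✓ 010110✓ 010111✓ 011000 011011✓ 011101✓ 100011 100110 101100 101111✓ 110001 110010✓ 111101✓
Round 1: -01111 -10010 -11101 0-0010 00-010 01-011 01-101 010-10✓ 010-11✓ 01001-✓ 0101-1 01011-✓
Round 2: 010-1-
PIs = {-01111, -10010, -11101, 0-0010, 00-010, 000001, 01-011, 01-101, 010-1-, 0101-1, 011000, 100011, 100110, 101100, 110001}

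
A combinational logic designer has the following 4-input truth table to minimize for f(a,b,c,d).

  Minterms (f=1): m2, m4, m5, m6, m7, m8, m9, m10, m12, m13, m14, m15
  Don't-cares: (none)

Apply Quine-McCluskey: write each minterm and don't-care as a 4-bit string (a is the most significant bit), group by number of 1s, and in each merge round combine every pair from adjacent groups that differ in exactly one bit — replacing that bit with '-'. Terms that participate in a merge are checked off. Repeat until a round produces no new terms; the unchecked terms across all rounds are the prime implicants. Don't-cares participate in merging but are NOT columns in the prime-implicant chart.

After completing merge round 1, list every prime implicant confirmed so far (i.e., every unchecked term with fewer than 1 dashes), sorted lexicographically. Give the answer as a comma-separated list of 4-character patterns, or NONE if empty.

NONE

Round 0: 0010✓ 0100✓ 0101✓ 0110✓ 0111✓ 1000✓ 1001✓ 1010✓ 1100✓ 1101✓ 1110✓ 1111✓
Round 1: -010✓ -100✓ -101✓ -110✓ -111✓ 0-10✓ 01-0✓ 01-1✓ 010-✓ 011-✓ 1-00✓ 1-01✓ 1-10✓ 10-0✓ 100-✓ 11-0✓ 11-1✓ 110-✓ 111-✓
Round 2: --10 -1-0✓ -1-1✓ -10-✓ -11-✓ 01--✓ 1--0 1-0- 11--✓
Round 3: -1--
PIs = {--10, -1--, 1--0, 1-0-}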